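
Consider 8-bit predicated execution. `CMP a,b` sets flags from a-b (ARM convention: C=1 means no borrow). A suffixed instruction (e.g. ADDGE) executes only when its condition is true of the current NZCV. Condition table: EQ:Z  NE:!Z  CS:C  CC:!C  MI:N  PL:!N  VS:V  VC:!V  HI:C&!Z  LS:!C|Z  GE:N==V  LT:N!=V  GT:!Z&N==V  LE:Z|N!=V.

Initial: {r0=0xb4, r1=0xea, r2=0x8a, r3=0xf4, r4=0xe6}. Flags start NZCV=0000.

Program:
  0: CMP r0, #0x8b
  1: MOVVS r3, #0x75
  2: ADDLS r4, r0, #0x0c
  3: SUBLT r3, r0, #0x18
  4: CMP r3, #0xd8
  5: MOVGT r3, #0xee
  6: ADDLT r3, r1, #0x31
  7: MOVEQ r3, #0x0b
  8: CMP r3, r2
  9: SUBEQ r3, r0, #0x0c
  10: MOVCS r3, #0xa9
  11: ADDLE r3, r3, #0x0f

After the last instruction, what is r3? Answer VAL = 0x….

VAL = 0xa9

[0] flags=0010 → (cmp)
[1] flags=0010 VS?F → skip
[2] flags=0010 LS?F → skip
[3] flags=0010 LT?F → skip
[4] flags=0010 → (cmp)
[5] flags=0010 GT?T → r3=0xee
[6] flags=0010 LT?F → skip
[7] flags=0010 EQ?F → skip
[8] flags=0010 → (cmp)
[9] flags=0010 EQ?F → skip
[10] flags=0010 CS?T → r3=0xa9
[11] flags=0010 LE?F → skip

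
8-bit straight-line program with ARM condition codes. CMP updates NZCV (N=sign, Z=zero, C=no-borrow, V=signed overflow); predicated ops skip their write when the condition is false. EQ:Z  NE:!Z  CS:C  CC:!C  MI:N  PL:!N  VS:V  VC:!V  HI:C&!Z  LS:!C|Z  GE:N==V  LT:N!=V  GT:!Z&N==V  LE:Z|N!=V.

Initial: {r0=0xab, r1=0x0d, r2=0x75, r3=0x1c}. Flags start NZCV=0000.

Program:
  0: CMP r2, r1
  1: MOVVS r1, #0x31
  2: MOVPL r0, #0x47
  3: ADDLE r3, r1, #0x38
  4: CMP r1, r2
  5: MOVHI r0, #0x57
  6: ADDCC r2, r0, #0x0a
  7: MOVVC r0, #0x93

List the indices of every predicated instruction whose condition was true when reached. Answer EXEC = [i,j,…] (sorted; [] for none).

EXEC = [2,6,7]

0: ✓ CMP  NZCV=0010
1: · MOVVS
2: ✓ MOVPL  r0←0x47
3: · ADDLE
4: ✓ CMP  NZCV=1000
5: · MOVHI
6: ✓ ADDCC  r2←0x51
7: ✓ MOVVC  r0←0x93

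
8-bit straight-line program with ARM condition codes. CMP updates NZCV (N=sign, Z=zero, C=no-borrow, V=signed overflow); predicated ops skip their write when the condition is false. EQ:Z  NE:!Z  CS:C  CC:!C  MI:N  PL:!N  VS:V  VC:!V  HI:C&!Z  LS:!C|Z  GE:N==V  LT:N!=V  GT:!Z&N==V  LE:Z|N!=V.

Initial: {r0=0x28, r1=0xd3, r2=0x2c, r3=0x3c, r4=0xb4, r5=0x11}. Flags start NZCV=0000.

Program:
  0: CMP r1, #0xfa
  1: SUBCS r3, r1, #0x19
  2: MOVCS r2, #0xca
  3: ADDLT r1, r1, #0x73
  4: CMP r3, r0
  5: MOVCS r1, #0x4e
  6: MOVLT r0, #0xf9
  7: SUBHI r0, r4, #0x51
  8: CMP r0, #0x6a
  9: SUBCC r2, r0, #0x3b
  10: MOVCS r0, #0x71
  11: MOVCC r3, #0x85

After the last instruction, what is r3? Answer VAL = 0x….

0: ✓ CMP  NZCV=1000
1: · SUBCS
2: · MOVCS
3: ✓ ADDLT  r1←0x46
4: ✓ CMP  NZCV=0010
5: ✓ MOVCS  r1←0x4e
6: · MOVLT
7: ✓ SUBHI  r0←0x63
8: ✓ CMP  NZCV=1000
9: ✓ SUBCC  r2←0x28
10: · MOVCS
11: ✓ MOVCC  r3←0x85

VAL = 0x85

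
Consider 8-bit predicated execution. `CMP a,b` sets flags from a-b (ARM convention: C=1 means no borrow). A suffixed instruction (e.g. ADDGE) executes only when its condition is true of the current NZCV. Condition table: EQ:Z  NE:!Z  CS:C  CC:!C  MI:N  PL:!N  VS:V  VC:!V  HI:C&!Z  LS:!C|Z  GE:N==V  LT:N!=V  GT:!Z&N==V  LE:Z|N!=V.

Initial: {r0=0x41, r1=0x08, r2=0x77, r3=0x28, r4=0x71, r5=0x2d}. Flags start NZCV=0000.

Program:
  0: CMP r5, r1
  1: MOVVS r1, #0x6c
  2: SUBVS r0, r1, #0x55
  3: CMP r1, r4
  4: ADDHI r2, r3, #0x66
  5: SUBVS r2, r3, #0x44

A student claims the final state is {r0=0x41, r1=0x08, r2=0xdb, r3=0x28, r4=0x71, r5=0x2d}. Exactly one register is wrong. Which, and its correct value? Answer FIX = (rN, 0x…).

0: ✓ CMP  NZCV=0010
1: · MOVVS
2: · SUBVS
3: ✓ CMP  NZCV=1000
4: · ADDHI
5: · SUBVS

FIX = (r2, 0x77)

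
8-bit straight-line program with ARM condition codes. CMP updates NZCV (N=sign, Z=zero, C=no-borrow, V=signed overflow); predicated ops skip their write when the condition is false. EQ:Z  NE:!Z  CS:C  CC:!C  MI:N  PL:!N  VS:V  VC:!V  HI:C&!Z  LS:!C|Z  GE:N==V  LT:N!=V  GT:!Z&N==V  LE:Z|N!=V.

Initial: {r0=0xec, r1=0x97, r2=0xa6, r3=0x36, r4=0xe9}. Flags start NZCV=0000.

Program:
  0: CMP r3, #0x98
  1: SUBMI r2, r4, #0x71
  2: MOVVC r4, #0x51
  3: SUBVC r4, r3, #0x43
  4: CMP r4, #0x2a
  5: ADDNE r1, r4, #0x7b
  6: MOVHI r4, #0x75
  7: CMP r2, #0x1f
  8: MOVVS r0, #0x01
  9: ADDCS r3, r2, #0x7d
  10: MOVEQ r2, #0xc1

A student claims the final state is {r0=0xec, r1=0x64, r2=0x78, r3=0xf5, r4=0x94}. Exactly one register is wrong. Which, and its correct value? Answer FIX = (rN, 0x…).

[0] flags=1001 → (cmp)
[1] flags=1001 MI?T → r2=0x78
[2] flags=1001 VC?F → skip
[3] flags=1001 VC?F → skip
[4] flags=1010 → (cmp)
[5] flags=1010 NE?T → r1=0x64
[6] flags=1010 HI?T → r4=0x75
[7] flags=0010 → (cmp)
[8] flags=0010 VS?F → skip
[9] flags=0010 CS?T → r3=0xf5
[10] flags=0010 EQ?F → skip

FIX = (r4, 0x75)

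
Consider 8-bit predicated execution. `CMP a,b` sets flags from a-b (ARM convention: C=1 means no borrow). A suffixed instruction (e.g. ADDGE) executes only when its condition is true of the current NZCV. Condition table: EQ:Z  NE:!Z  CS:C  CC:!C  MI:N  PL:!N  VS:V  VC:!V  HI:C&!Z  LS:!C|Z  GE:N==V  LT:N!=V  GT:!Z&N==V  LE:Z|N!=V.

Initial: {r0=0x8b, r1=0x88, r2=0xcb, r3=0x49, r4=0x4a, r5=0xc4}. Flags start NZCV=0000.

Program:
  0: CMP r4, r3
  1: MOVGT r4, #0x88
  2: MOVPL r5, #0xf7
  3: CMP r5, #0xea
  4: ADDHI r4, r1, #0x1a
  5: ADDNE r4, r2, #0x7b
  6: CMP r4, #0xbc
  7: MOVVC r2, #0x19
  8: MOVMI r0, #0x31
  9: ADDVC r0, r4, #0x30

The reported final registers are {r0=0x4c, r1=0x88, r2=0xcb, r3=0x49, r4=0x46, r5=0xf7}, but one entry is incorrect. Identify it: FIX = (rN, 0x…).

[0] flags=0010 → (cmp)
[1] flags=0010 GT?T → r4=0x88
[2] flags=0010 PL?T → r5=0xf7
[3] flags=0010 → (cmp)
[4] flags=0010 HI?T → r4=0xa2
[5] flags=0010 NE?T → r4=0x46
[6] flags=1001 → (cmp)
[7] flags=1001 VC?F → skip
[8] flags=1001 MI?T → r0=0x31
[9] flags=1001 VC?F → skip

FIX = (r0, 0x31)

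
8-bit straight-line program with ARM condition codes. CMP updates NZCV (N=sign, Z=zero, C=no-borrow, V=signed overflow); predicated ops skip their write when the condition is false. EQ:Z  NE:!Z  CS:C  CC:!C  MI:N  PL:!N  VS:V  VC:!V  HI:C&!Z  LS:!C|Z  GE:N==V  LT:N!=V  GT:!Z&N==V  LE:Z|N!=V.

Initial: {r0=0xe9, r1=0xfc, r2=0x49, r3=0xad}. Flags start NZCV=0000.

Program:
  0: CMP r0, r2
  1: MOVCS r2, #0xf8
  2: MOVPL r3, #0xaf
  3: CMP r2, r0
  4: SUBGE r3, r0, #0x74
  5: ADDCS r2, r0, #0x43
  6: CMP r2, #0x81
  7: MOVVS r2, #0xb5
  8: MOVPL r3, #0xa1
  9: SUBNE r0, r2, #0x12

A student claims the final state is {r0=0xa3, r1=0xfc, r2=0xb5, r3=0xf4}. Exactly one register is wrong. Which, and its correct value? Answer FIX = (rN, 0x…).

[0] flags=1010 → (cmp)
[1] flags=1010 CS?T → r2=0xf8
[2] flags=1010 PL?F → skip
[3] flags=0010 → (cmp)
[4] flags=0010 GE?T → r3=0x75
[5] flags=0010 CS?T → r2=0x2c
[6] flags=1001 → (cmp)
[7] flags=1001 VS?T → r2=0xb5
[8] flags=1001 PL?F → skip
[9] flags=1001 NE?T → r0=0xa3

FIX = (r3, 0x75)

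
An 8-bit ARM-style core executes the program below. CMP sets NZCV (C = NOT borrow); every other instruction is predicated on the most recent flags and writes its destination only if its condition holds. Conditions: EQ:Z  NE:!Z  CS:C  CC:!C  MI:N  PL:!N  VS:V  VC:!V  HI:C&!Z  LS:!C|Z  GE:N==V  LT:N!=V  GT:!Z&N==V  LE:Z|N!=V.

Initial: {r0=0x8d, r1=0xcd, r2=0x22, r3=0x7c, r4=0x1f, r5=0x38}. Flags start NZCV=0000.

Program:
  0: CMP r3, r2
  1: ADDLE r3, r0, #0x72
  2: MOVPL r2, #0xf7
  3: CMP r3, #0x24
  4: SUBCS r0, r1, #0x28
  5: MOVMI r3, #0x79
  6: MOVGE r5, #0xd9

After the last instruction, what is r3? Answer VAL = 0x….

VAL = 0x7c

0: ✓ CMP  NZCV=0010
1: · ADDLE
2: ✓ MOVPL  r2←0xf7
3: ✓ CMP  NZCV=0010
4: ✓ SUBCS  r0←0xa5
5: · MOVMI
6: ✓ MOVGE  r5←0xd9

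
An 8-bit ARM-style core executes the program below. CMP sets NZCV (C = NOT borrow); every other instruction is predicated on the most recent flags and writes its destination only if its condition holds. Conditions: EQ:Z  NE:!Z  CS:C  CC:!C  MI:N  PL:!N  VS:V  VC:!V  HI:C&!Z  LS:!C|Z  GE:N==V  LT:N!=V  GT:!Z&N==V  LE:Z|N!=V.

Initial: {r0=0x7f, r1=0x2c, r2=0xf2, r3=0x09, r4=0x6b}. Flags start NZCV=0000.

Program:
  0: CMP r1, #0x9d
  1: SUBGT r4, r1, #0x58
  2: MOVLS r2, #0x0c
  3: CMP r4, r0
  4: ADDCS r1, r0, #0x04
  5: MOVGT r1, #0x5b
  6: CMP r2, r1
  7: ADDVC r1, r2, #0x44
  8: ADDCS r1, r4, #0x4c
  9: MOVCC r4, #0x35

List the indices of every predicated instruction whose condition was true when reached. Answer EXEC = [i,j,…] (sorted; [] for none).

0: ✓ CMP  NZCV=1001
1: ✓ SUBGT  r4←0xd4
2: ✓ MOVLS  r2←0x0c
3: ✓ CMP  NZCV=0011
4: ✓ ADDCS  r1←0x83
5: · MOVGT
6: ✓ CMP  NZCV=1001
7: · ADDVC
8: · ADDCS
9: ✓ MOVCC  r4←0x35

EXEC = [1,2,4,9]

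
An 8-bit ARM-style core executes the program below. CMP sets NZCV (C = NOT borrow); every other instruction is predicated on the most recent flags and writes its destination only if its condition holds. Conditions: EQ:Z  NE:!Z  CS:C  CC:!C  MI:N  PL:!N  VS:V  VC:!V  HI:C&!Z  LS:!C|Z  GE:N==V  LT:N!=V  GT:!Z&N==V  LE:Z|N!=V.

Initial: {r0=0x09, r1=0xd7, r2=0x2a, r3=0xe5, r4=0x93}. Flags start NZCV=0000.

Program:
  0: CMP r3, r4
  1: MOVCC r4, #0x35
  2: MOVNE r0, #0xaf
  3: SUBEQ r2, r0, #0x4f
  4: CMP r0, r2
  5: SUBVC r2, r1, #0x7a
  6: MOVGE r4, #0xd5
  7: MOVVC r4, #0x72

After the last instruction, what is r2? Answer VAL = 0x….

0: ✓ CMP  NZCV=0010
1: · MOVCC
2: ✓ MOVNE  r0←0xaf
3: · SUBEQ
4: ✓ CMP  NZCV=1010
5: ✓ SUBVC  r2←0x5d
6: · MOVGE
7: ✓ MOVVC  r4←0x72

VAL = 0x5d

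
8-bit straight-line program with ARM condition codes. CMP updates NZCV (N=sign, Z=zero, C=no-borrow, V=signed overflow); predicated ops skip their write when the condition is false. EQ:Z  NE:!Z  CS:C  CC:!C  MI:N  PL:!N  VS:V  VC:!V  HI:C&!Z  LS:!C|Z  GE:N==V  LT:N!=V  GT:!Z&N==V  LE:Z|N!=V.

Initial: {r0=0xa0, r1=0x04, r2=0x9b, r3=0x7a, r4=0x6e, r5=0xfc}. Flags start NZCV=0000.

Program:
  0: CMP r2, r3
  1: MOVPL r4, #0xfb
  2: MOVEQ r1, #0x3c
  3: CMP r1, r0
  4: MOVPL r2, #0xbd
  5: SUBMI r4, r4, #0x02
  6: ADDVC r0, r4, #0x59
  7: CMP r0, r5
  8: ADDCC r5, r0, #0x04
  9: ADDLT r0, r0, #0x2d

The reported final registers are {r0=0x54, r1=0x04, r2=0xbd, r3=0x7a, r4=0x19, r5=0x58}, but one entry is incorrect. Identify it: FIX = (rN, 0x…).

0: ✓ CMP  NZCV=0011
1: ✓ MOVPL  r4←0xfb
2: · MOVEQ
3: ✓ CMP  NZCV=0000
4: ✓ MOVPL  r2←0xbd
5: · SUBMI
6: ✓ ADDVC  r0←0x54
7: ✓ CMP  NZCV=0000
8: ✓ ADDCC  r5←0x58
9: · ADDLT

FIX = (r4, 0xfb)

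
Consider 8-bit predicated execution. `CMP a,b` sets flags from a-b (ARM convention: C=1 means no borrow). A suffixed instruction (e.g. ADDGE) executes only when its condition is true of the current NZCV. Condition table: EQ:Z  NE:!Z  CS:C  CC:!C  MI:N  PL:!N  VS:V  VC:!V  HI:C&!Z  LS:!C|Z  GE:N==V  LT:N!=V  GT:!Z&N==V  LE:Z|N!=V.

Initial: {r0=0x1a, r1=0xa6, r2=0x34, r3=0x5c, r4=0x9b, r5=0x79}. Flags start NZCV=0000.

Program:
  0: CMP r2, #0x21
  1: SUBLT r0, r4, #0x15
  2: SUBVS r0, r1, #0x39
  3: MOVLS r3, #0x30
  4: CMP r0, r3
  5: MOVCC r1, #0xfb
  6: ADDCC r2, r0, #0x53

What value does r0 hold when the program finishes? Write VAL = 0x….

VAL = 0x1a

0: ✓ CMP  NZCV=0010
1: · SUBLT
2: · SUBVS
3: · MOVLS
4: ✓ CMP  NZCV=1000
5: ✓ MOVCC  r1←0xfb
6: ✓ ADDCC  r2←0x6d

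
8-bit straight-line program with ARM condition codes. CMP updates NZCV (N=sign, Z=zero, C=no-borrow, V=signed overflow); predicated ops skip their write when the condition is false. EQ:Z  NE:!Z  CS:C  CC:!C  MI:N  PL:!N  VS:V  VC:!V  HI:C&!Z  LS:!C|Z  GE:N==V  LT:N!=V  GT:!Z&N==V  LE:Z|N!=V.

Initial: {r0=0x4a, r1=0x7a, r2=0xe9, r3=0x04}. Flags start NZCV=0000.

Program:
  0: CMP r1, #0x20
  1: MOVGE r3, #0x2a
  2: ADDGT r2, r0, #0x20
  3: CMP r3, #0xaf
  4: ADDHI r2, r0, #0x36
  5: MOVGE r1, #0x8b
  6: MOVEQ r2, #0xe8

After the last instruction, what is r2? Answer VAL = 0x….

0: ✓ CMP  NZCV=0010
1: ✓ MOVGE  r3←0x2a
2: ✓ ADDGT  r2←0x6a
3: ✓ CMP  NZCV=0000
4: · ADDHI
5: ✓ MOVGE  r1←0x8b
6: · MOVEQ

VAL = 0x6a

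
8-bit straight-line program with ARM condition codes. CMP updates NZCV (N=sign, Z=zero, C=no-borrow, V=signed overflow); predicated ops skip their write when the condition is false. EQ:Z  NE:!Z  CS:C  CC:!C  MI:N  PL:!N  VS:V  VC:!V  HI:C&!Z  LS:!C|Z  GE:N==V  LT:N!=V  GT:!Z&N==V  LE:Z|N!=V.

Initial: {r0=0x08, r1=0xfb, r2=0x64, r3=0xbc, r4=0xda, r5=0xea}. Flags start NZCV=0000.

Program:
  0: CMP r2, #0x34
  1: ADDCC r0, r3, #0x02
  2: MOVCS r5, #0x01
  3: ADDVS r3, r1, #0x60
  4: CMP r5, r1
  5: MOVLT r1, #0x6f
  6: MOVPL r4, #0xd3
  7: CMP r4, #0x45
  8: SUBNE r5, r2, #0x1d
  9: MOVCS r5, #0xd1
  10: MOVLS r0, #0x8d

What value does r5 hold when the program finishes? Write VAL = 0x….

VAL = 0xd1

[0] flags=0010 → (cmp)
[1] flags=0010 CC?F → skip
[2] flags=0010 CS?T → r5=0x01
[3] flags=0010 VS?F → skip
[4] flags=0000 → (cmp)
[5] flags=0000 LT?F → skip
[6] flags=0000 PL?T → r4=0xd3
[7] flags=1010 → (cmp)
[8] flags=1010 NE?T → r5=0x47
[9] flags=1010 CS?T → r5=0xd1
[10] flags=1010 LS?F → skip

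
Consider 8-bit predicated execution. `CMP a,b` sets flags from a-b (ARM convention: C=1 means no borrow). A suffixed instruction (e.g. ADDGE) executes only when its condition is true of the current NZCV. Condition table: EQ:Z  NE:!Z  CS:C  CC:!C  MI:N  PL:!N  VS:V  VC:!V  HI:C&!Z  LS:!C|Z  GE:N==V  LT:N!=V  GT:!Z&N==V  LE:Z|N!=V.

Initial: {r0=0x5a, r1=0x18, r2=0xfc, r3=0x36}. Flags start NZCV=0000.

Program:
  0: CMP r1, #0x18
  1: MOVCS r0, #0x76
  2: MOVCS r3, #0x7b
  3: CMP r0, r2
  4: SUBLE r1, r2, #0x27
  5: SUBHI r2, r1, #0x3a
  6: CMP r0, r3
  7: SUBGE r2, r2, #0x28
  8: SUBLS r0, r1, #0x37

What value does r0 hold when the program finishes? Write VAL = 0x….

VAL = 0xe1

[0] flags=0110 → (cmp)
[1] flags=0110 CS?T → r0=0x76
[2] flags=0110 CS?T → r3=0x7b
[3] flags=0000 → (cmp)
[4] flags=0000 LE?F → skip
[5] flags=0000 HI?F → skip
[6] flags=1000 → (cmp)
[7] flags=1000 GE?F → skip
[8] flags=1000 LS?T → r0=0xe1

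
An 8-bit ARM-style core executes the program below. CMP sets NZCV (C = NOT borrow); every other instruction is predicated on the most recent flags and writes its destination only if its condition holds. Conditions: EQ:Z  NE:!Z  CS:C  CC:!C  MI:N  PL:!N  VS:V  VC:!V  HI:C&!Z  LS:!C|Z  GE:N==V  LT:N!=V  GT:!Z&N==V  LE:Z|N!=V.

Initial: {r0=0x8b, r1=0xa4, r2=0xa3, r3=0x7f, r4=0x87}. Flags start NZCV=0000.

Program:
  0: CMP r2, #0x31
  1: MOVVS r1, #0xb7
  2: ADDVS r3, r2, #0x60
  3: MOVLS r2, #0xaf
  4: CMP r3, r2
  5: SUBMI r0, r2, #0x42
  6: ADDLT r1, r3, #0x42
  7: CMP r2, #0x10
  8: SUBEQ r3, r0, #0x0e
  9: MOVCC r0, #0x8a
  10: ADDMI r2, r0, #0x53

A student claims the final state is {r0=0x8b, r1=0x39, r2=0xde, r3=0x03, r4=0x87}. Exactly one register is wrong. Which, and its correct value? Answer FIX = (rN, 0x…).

FIX = (r1, 0xb7)

[0] flags=0011 → (cmp)
[1] flags=0011 VS?T → r1=0xb7
[2] flags=0011 VS?T → r3=0x03
[3] flags=0011 LS?F → skip
[4] flags=0000 → (cmp)
[5] flags=0000 MI?F → skip
[6] flags=0000 LT?F → skip
[7] flags=1010 → (cmp)
[8] flags=1010 EQ?F → skip
[9] flags=1010 CC?F → skip
[10] flags=1010 MI?T → r2=0xde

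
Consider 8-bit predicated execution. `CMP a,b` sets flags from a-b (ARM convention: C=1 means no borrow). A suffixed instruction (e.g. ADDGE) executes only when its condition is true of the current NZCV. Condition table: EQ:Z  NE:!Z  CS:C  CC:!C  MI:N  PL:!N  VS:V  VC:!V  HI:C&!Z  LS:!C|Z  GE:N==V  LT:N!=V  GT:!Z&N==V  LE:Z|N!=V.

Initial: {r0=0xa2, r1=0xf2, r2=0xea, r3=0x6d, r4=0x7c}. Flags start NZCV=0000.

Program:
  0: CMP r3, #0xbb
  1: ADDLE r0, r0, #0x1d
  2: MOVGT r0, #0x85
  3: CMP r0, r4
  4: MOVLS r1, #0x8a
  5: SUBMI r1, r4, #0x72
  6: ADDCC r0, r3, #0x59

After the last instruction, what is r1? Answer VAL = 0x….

VAL = 0xf2

0: ✓ CMP  NZCV=1001
1: · ADDLE
2: ✓ MOVGT  r0←0x85
3: ✓ CMP  NZCV=0011
4: · MOVLS
5: · SUBMI
6: · ADDCC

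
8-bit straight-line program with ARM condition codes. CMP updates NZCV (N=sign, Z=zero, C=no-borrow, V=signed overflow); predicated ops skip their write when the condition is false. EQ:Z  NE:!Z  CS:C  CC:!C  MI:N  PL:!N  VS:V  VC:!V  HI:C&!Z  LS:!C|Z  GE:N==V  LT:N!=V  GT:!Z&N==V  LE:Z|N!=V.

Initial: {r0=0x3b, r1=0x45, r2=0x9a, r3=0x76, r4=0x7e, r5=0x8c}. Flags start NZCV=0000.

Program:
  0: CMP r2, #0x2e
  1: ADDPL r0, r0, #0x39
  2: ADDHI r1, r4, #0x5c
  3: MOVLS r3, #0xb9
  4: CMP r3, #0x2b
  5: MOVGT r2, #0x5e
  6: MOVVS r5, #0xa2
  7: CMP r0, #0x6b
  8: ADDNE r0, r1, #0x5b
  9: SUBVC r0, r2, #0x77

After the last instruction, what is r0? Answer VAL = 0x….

[0] flags=0011 → (cmp)
[1] flags=0011 PL?T → r0=0x74
[2] flags=0011 HI?T → r1=0xda
[3] flags=0011 LS?F → skip
[4] flags=0010 → (cmp)
[5] flags=0010 GT?T → r2=0x5e
[6] flags=0010 VS?F → skip
[7] flags=0010 → (cmp)
[8] flags=0010 NE?T → r0=0x35
[9] flags=0010 VC?T → r0=0xe7

VAL = 0xe7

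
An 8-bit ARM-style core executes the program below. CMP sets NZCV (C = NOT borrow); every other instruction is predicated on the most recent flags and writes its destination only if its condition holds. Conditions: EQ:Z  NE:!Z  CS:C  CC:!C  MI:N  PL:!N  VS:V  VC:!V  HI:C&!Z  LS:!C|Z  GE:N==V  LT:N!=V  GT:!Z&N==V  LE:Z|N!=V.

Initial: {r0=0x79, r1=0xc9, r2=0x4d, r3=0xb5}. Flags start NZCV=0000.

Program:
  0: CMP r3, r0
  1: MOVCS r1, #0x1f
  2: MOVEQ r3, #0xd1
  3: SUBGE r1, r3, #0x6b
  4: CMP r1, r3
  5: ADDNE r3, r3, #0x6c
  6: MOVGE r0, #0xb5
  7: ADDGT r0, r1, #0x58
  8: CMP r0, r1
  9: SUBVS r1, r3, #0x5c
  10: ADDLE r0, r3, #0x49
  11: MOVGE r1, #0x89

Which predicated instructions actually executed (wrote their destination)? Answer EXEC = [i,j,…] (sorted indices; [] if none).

0: ✓ CMP  NZCV=0011
1: ✓ MOVCS  r1←0x1f
2: · MOVEQ
3: · SUBGE
4: ✓ CMP  NZCV=0000
5: ✓ ADDNE  r3←0x21
6: ✓ MOVGE  r0←0xb5
7: ✓ ADDGT  r0←0x77
8: ✓ CMP  NZCV=0010
9: · SUBVS
10: · ADDLE
11: ✓ MOVGE  r1←0x89

EXEC = [1,5,6,7,11]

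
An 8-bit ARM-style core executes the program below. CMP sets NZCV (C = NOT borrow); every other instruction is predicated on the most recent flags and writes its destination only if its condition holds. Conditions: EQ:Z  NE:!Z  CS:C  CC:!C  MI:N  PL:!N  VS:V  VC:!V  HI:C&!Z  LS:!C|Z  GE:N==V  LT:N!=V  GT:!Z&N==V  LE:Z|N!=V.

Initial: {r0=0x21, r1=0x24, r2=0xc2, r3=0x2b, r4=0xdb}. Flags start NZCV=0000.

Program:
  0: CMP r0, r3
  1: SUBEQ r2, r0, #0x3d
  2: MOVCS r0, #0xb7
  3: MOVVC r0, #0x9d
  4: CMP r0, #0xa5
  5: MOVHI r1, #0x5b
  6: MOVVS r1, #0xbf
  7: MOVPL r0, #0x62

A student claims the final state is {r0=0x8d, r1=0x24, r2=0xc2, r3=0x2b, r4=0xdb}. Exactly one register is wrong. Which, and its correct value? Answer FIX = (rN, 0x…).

0: ✓ CMP  NZCV=1000
1: · SUBEQ
2: · MOVCS
3: ✓ MOVVC  r0←0x9d
4: ✓ CMP  NZCV=1000
5: · MOVHI
6: · MOVVS
7: · MOVPL

FIX = (r0, 0x9d)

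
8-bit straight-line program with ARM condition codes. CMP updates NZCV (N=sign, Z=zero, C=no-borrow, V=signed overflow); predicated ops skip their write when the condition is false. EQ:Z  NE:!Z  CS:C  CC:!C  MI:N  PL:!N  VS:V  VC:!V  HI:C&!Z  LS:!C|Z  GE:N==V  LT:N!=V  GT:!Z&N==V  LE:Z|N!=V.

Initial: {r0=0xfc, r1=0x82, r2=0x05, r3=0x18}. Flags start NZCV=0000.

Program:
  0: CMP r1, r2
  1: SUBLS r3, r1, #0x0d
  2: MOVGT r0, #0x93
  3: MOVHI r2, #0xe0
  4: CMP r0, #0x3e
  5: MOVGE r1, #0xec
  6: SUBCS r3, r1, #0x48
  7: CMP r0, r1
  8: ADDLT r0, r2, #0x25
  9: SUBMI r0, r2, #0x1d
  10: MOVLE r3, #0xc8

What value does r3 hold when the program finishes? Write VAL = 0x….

VAL = 0x3a

[0] flags=0011 → (cmp)
[1] flags=0011 LS?F → skip
[2] flags=0011 GT?F → skip
[3] flags=0011 HI?T → r2=0xe0
[4] flags=1010 → (cmp)
[5] flags=1010 GE?F → skip
[6] flags=1010 CS?T → r3=0x3a
[7] flags=0010 → (cmp)
[8] flags=0010 LT?F → skip
[9] flags=0010 MI?F → skip
[10] flags=0010 LE?F → skip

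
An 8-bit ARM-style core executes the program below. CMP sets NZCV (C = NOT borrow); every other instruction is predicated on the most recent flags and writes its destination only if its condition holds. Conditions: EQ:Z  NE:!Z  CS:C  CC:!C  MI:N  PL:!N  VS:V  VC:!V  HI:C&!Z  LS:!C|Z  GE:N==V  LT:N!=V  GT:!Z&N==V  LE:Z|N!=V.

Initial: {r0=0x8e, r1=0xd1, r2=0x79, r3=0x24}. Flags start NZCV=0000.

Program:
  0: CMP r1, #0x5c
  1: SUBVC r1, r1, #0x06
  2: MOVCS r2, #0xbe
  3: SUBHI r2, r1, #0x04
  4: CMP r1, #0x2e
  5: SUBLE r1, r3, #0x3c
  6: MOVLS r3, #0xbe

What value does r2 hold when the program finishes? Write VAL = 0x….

0: ✓ CMP  NZCV=0011
1: · SUBVC
2: ✓ MOVCS  r2←0xbe
3: ✓ SUBHI  r2←0xcd
4: ✓ CMP  NZCV=1010
5: ✓ SUBLE  r1←0xe8
6: · MOVLS

VAL = 0xcd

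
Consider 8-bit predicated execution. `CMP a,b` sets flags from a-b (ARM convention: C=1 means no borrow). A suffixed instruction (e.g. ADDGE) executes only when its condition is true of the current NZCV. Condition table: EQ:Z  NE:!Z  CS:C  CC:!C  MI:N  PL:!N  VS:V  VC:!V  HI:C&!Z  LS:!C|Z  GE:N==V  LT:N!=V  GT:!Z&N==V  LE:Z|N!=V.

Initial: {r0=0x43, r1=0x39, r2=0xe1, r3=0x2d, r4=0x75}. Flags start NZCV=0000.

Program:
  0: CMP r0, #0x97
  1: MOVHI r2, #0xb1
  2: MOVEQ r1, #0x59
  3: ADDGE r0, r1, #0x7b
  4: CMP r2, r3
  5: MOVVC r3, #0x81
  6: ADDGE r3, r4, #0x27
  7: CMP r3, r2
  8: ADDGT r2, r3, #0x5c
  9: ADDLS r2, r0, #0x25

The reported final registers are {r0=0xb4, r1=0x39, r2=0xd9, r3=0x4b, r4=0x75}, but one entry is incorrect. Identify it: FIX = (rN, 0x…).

0: ✓ CMP  NZCV=1001
1: · MOVHI
2: · MOVEQ
3: ✓ ADDGE  r0←0xb4
4: ✓ CMP  NZCV=1010
5: ✓ MOVVC  r3←0x81
6: · ADDGE
7: ✓ CMP  NZCV=1000
8: · ADDGT
9: ✓ ADDLS  r2←0xd9

FIX = (r3, 0x81)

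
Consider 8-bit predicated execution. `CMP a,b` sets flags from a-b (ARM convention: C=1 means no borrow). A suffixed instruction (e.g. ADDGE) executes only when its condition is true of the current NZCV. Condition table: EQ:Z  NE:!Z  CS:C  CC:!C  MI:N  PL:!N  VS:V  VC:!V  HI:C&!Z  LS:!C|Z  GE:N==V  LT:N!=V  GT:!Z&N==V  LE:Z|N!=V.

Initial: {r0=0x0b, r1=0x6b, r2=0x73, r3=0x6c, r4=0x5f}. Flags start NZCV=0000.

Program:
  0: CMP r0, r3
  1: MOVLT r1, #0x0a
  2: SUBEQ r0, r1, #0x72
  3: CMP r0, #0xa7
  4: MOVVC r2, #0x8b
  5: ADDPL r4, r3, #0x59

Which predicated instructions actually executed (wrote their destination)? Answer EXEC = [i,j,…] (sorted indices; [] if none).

EXEC = [1,4,5]

[0] flags=1000 → (cmp)
[1] flags=1000 LT?T → r1=0x0a
[2] flags=1000 EQ?F → skip
[3] flags=0000 → (cmp)
[4] flags=0000 VC?T → r2=0x8b
[5] flags=0000 PL?T → r4=0xc5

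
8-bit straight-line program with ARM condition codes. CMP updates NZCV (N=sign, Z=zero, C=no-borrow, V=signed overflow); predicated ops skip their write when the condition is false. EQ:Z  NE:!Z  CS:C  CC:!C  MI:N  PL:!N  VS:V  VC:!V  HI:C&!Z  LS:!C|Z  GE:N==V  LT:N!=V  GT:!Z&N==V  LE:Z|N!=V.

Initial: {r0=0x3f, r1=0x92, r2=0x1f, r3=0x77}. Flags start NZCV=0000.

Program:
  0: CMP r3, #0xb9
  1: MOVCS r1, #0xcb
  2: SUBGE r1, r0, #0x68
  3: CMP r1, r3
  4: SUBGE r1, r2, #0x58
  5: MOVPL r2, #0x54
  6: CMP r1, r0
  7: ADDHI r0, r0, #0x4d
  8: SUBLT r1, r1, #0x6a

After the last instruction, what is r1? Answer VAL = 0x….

[0] flags=1001 → (cmp)
[1] flags=1001 CS?F → skip
[2] flags=1001 GE?T → r1=0xd7
[3] flags=0011 → (cmp)
[4] flags=0011 GE?F → skip
[5] flags=0011 PL?T → r2=0x54
[6] flags=1010 → (cmp)
[7] flags=1010 HI?T → r0=0x8c
[8] flags=1010 LT?T → r1=0x6d

VAL = 0x6d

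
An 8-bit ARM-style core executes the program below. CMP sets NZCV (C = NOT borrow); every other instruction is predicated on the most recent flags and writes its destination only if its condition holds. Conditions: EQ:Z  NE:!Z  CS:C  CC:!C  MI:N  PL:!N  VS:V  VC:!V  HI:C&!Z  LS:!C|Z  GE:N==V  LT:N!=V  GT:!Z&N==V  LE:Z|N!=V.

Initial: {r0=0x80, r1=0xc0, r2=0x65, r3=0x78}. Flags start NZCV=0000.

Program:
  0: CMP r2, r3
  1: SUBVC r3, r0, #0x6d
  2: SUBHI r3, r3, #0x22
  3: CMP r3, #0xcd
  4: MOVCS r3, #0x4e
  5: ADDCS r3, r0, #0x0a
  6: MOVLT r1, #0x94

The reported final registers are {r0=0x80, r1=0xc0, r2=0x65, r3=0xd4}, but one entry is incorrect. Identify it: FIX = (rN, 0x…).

FIX = (r3, 0x13)

0: ✓ CMP  NZCV=1000
1: ✓ SUBVC  r3←0x13
2: · SUBHI
3: ✓ CMP  NZCV=0000
4: · MOVCS
5: · ADDCS
6: · MOVLT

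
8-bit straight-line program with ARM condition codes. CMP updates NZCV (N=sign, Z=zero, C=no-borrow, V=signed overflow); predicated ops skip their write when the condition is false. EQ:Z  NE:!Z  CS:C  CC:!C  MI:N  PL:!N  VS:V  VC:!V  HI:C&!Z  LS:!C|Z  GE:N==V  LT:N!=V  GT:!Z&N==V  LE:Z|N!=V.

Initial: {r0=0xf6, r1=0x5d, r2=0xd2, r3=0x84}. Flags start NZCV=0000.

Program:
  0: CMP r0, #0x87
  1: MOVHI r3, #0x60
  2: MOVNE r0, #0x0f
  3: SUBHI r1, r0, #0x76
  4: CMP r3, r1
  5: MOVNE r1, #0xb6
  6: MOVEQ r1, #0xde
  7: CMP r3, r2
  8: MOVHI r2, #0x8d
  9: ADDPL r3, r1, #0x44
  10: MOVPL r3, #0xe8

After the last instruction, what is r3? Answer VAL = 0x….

[0] flags=0010 → (cmp)
[1] flags=0010 HI?T → r3=0x60
[2] flags=0010 NE?T → r0=0x0f
[3] flags=0010 HI?T → r1=0x99
[4] flags=1001 → (cmp)
[5] flags=1001 NE?T → r1=0xb6
[6] flags=1001 EQ?F → skip
[7] flags=1001 → (cmp)
[8] flags=1001 HI?F → skip
[9] flags=1001 PL?F → skip
[10] flags=1001 PL?F → skip

VAL = 0x60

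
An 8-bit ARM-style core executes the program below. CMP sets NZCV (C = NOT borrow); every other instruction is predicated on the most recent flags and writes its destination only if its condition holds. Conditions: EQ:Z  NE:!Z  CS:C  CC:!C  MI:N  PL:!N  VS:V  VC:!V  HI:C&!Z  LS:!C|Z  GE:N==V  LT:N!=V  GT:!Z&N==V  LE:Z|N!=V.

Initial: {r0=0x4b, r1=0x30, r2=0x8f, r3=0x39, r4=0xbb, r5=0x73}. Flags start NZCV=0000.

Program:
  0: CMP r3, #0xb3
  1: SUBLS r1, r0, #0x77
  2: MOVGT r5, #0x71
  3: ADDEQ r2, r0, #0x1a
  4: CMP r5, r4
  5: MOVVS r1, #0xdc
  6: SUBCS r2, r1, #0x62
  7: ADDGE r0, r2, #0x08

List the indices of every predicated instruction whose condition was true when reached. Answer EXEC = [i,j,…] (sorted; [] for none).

[0] flags=1001 → (cmp)
[1] flags=1001 LS?T → r1=0xd4
[2] flags=1001 GT?T → r5=0x71
[3] flags=1001 EQ?F → skip
[4] flags=1001 → (cmp)
[5] flags=1001 VS?T → r1=0xdc
[6] flags=1001 CS?F → skip
[7] flags=1001 GE?T → r0=0x97

EXEC = [1,2,5,7]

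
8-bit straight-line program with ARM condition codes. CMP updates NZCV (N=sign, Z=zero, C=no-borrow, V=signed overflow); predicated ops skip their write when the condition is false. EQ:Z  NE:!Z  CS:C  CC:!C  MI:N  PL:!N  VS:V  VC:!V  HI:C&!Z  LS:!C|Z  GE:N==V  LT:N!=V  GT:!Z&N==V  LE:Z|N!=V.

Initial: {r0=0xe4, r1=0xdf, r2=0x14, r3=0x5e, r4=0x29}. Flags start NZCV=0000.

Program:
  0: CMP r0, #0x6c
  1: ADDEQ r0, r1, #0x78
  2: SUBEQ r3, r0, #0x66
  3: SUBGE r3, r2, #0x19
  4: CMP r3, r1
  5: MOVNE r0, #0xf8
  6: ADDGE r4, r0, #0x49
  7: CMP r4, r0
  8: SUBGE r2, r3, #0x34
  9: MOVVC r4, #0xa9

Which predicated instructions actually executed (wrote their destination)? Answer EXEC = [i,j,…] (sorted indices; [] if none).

EXEC = [5,6,8,9]

[0] flags=0011 → (cmp)
[1] flags=0011 EQ?F → skip
[2] flags=0011 EQ?F → skip
[3] flags=0011 GE?F → skip
[4] flags=0000 → (cmp)
[5] flags=0000 NE?T → r0=0xf8
[6] flags=0000 GE?T → r4=0x41
[7] flags=0000 → (cmp)
[8] flags=0000 GE?T → r2=0x2a
[9] flags=0000 VC?T → r4=0xa9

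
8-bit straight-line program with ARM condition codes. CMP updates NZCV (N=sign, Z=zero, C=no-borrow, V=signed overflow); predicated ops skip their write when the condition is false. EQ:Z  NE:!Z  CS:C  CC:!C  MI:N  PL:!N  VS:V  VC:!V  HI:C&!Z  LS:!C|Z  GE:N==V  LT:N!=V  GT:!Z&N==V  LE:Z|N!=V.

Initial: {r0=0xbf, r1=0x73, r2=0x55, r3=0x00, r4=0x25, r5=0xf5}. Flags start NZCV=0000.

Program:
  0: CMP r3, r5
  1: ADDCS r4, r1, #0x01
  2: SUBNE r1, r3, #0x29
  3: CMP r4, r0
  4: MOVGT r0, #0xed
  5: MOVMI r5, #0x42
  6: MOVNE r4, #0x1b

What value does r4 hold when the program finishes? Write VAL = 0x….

0: ✓ CMP  NZCV=0000
1: · ADDCS
2: ✓ SUBNE  r1←0xd7
3: ✓ CMP  NZCV=0000
4: ✓ MOVGT  r0←0xed
5: · MOVMI
6: ✓ MOVNE  r4←0x1b

VAL = 0x1b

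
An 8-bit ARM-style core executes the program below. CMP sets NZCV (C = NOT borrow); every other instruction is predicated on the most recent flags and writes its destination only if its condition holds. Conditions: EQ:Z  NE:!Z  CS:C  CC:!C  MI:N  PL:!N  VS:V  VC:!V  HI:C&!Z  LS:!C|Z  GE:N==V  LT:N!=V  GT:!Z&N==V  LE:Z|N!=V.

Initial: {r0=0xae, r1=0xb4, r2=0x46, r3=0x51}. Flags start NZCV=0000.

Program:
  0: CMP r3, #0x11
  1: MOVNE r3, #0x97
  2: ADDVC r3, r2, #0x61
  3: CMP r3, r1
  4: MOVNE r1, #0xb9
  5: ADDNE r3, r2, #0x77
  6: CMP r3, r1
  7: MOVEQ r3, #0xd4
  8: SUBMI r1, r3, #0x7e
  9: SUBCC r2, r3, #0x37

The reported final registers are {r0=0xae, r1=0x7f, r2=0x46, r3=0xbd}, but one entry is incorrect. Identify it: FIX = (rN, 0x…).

0: ✓ CMP  NZCV=0010
1: ✓ MOVNE  r3←0x97
2: ✓ ADDVC  r3←0xa7
3: ✓ CMP  NZCV=1000
4: ✓ MOVNE  r1←0xb9
5: ✓ ADDNE  r3←0xbd
6: ✓ CMP  NZCV=0010
7: · MOVEQ
8: · SUBMI
9: · SUBCC

FIX = (r1, 0xb9)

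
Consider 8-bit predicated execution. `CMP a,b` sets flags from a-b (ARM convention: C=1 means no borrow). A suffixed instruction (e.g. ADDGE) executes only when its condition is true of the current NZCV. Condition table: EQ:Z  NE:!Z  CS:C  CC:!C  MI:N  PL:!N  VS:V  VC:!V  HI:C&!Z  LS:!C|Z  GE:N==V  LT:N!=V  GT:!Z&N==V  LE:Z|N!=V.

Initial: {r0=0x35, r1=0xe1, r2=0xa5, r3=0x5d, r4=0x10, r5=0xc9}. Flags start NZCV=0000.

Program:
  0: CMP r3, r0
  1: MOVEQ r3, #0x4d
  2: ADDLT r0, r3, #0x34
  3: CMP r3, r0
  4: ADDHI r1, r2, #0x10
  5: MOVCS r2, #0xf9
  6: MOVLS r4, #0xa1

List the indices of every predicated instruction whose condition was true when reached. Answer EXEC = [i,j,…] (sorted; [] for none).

0: ✓ CMP  NZCV=0010
1: · MOVEQ
2: · ADDLT
3: ✓ CMP  NZCV=0010
4: ✓ ADDHI  r1←0xb5
5: ✓ MOVCS  r2←0xf9
6: · MOVLS

EXEC = [4,5]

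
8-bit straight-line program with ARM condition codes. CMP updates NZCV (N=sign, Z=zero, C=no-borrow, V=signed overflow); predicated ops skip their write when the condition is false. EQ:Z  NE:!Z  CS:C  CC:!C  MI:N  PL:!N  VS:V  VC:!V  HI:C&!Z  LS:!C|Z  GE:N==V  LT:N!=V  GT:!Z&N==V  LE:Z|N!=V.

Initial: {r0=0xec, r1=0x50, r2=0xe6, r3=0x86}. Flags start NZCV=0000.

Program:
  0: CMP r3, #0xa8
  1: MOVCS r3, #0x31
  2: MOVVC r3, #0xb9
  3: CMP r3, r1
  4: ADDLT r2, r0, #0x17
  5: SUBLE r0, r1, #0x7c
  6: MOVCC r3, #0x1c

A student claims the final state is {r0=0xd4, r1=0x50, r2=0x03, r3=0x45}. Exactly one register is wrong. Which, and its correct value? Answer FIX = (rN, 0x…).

[0] flags=1000 → (cmp)
[1] flags=1000 CS?F → skip
[2] flags=1000 VC?T → r3=0xb9
[3] flags=0011 → (cmp)
[4] flags=0011 LT?T → r2=0x03
[5] flags=0011 LE?T → r0=0xd4
[6] flags=0011 CC?F → skip

FIX = (r3, 0xb9)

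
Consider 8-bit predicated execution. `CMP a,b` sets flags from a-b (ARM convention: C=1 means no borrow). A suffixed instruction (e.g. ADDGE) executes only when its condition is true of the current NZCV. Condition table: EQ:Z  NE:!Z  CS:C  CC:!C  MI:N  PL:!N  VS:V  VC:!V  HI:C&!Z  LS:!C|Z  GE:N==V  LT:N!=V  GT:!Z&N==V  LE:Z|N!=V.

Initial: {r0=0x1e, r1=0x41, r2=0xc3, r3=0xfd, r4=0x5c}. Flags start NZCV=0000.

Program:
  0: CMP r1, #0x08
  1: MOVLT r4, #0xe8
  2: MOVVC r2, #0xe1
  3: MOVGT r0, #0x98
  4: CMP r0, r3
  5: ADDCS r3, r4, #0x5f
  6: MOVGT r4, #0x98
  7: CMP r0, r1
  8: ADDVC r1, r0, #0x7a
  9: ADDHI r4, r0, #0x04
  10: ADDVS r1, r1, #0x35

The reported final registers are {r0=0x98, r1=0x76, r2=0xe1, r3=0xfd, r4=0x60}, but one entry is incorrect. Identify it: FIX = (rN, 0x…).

0: ✓ CMP  NZCV=0010
1: · MOVLT
2: ✓ MOVVC  r2←0xe1
3: ✓ MOVGT  r0←0x98
4: ✓ CMP  NZCV=1000
5: · ADDCS
6: · MOVGT
7: ✓ CMP  NZCV=0011
8: · ADDVC
9: ✓ ADDHI  r4←0x9c
10: ✓ ADDVS  r1←0x76

FIX = (r4, 0x9c)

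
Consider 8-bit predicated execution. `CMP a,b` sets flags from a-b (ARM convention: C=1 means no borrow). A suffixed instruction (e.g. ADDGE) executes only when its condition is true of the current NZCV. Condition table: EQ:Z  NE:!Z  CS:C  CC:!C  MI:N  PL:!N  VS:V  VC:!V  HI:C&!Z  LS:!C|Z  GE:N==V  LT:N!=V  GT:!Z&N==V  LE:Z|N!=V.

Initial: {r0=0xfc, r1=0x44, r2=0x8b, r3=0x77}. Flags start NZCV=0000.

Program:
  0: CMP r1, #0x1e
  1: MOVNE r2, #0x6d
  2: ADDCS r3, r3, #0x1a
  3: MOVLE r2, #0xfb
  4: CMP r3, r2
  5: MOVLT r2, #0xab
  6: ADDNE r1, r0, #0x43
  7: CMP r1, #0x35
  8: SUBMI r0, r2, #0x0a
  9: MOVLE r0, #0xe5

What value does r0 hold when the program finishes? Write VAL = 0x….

0: ✓ CMP  NZCV=0010
1: ✓ MOVNE  r2←0x6d
2: ✓ ADDCS  r3←0x91
3: · MOVLE
4: ✓ CMP  NZCV=0011
5: ✓ MOVLT  r2←0xab
6: ✓ ADDNE  r1←0x3f
7: ✓ CMP  NZCV=0010
8: · SUBMI
9: · MOVLE

VAL = 0xfc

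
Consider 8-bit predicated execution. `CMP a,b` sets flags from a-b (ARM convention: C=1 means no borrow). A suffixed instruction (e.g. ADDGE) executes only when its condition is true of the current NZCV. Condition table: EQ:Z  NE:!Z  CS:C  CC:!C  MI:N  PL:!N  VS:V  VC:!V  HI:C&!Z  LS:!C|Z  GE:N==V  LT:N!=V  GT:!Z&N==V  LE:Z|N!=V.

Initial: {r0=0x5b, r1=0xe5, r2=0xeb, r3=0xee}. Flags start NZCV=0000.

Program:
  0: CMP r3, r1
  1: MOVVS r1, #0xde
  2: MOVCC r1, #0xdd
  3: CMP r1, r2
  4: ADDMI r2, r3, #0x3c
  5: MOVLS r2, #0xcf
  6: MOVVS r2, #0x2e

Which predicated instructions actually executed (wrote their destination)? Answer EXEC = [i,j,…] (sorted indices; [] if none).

0: ✓ CMP  NZCV=0010
1: · MOVVS
2: · MOVCC
3: ✓ CMP  NZCV=1000
4: ✓ ADDMI  r2←0x2a
5: ✓ MOVLS  r2←0xcf
6: · MOVVS

EXEC = [4,5]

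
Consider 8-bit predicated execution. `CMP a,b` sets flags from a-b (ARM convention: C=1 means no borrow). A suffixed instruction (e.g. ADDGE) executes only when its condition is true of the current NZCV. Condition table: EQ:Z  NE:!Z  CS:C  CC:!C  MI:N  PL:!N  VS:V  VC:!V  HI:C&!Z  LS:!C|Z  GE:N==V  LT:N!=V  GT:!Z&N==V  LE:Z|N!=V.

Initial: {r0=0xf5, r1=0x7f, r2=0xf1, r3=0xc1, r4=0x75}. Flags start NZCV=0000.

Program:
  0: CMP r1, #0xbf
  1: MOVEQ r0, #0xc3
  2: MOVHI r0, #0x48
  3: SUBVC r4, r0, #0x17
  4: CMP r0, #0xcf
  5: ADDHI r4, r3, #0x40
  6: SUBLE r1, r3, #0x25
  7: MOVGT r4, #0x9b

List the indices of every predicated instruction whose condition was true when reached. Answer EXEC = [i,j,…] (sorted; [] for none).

0: ✓ CMP  NZCV=1001
1: · MOVEQ
2: · MOVHI
3: · SUBVC
4: ✓ CMP  NZCV=0010
5: ✓ ADDHI  r4←0x01
6: · SUBLE
7: ✓ MOVGT  r4←0x9b

EXEC = [5,7]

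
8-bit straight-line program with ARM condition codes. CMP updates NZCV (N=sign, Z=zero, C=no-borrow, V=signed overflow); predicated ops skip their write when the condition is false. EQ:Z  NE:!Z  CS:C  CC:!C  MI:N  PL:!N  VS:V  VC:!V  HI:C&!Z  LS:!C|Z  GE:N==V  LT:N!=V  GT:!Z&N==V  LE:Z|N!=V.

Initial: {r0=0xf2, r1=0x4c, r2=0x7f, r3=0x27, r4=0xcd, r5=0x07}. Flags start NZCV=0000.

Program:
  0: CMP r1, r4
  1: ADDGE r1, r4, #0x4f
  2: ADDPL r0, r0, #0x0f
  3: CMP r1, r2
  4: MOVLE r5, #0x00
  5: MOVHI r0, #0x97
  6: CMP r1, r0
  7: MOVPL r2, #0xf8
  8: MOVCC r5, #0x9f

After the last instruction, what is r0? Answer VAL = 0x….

VAL = 0x01

0: ✓ CMP  NZCV=0000
1: ✓ ADDGE  r1←0x1c
2: ✓ ADDPL  r0←0x01
3: ✓ CMP  NZCV=1000
4: ✓ MOVLE  r5←0x00
5: · MOVHI
6: ✓ CMP  NZCV=0010
7: ✓ MOVPL  r2←0xf8
8: · MOVCC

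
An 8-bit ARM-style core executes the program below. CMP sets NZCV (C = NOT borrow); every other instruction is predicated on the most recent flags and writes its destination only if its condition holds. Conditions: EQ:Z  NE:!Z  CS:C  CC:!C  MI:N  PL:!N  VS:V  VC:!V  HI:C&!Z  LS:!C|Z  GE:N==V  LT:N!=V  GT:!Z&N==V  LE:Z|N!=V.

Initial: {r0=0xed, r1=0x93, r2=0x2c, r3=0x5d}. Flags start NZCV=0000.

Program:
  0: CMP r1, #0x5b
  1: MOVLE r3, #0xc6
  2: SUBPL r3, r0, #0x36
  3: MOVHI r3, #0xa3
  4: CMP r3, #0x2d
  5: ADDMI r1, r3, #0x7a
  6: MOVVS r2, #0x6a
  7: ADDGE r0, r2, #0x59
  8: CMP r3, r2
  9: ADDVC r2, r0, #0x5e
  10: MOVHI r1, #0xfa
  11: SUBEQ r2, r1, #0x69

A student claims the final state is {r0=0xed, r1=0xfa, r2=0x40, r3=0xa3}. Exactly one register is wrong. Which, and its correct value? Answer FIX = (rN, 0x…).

FIX = (r2, 0x6a)

0: ✓ CMP  NZCV=0011
1: ✓ MOVLE  r3←0xc6
2: ✓ SUBPL  r3←0xb7
3: ✓ MOVHI  r3←0xa3
4: ✓ CMP  NZCV=0011
5: · ADDMI
6: ✓ MOVVS  r2←0x6a
7: · ADDGE
8: ✓ CMP  NZCV=0011
9: · ADDVC
10: ✓ MOVHI  r1←0xfa
11: · SUBEQ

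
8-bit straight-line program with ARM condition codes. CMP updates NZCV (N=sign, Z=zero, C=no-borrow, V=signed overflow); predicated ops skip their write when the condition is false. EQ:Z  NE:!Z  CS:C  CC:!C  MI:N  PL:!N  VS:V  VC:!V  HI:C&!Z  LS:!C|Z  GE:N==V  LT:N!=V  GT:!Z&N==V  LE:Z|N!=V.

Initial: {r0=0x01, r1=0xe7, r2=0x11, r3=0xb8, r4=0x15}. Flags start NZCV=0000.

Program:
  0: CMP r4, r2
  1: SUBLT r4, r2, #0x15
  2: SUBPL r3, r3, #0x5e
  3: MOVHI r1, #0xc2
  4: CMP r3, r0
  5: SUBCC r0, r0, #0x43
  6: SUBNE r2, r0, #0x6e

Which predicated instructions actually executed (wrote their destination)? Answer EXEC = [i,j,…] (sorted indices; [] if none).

EXEC = [2,3,6]

[0] flags=0010 → (cmp)
[1] flags=0010 LT?F → skip
[2] flags=0010 PL?T → r3=0x5a
[3] flags=0010 HI?T → r1=0xc2
[4] flags=0010 → (cmp)
[5] flags=0010 CC?F → skip
[6] flags=0010 NE?T → r2=0x93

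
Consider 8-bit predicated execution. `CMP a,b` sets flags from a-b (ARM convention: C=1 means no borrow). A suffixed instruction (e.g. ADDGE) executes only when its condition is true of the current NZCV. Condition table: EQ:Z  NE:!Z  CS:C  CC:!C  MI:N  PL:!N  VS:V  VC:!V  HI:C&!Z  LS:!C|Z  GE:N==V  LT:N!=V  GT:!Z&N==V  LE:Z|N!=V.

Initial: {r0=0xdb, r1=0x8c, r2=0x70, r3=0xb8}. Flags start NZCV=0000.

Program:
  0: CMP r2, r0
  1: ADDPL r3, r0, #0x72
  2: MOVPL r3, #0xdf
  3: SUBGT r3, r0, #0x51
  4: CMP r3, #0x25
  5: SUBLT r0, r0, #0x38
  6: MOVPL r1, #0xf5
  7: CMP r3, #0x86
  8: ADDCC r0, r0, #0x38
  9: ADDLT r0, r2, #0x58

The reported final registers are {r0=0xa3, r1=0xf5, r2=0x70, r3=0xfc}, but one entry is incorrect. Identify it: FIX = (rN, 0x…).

FIX = (r3, 0x8a)

0: ✓ CMP  NZCV=1001
1: · ADDPL
2: · MOVPL
3: ✓ SUBGT  r3←0x8a
4: ✓ CMP  NZCV=0011
5: ✓ SUBLT  r0←0xa3
6: ✓ MOVPL  r1←0xf5
7: ✓ CMP  NZCV=0010
8: · ADDCC
9: · ADDLT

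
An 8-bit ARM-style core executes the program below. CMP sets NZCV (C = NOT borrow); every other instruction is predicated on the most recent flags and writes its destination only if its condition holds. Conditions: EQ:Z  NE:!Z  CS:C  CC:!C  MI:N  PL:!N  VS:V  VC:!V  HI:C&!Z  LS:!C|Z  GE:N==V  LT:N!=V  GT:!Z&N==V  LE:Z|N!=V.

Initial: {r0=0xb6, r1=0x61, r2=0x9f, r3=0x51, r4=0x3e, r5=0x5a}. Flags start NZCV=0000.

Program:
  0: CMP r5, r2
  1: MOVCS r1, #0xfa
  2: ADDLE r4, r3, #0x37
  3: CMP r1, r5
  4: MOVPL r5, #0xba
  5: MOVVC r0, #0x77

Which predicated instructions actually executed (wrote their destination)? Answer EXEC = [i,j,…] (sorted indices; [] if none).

0: ✓ CMP  NZCV=1001
1: · MOVCS
2: · ADDLE
3: ✓ CMP  NZCV=0010
4: ✓ MOVPL  r5←0xba
5: ✓ MOVVC  r0←0x77

EXEC = [4,5]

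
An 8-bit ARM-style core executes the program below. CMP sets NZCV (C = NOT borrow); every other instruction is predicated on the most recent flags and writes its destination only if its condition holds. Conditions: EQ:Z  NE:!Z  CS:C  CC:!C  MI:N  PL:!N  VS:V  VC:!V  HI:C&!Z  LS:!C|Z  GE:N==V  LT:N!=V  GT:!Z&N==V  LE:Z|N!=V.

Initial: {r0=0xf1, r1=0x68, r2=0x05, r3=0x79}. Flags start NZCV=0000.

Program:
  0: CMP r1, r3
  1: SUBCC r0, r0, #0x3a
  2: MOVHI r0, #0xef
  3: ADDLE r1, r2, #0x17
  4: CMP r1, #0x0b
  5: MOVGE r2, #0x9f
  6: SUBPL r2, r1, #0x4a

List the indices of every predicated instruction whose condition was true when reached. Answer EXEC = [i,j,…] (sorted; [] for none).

EXEC = [1,3,5,6]

0: ✓ CMP  NZCV=1000
1: ✓ SUBCC  r0←0xb7
2: · MOVHI
3: ✓ ADDLE  r1←0x1c
4: ✓ CMP  NZCV=0010
5: ✓ MOVGE  r2←0x9f
6: ✓ SUBPL  r2←0xd2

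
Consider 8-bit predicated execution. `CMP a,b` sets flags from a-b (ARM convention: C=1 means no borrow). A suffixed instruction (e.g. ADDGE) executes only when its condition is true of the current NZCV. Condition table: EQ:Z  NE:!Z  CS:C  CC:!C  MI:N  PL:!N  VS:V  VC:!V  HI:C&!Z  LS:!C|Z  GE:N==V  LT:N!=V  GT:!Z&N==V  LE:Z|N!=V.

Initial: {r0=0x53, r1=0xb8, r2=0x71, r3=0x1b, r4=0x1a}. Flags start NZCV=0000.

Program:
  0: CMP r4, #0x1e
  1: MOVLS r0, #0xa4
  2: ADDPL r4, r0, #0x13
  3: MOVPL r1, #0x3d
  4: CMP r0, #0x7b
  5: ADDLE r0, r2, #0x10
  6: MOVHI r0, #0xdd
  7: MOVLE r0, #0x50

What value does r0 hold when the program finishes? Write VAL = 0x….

0: ✓ CMP  NZCV=1000
1: ✓ MOVLS  r0←0xa4
2: · ADDPL
3: · MOVPL
4: ✓ CMP  NZCV=0011
5: ✓ ADDLE  r0←0x81
6: ✓ MOVHI  r0←0xdd
7: ✓ MOVLE  r0←0x50

VAL = 0x50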